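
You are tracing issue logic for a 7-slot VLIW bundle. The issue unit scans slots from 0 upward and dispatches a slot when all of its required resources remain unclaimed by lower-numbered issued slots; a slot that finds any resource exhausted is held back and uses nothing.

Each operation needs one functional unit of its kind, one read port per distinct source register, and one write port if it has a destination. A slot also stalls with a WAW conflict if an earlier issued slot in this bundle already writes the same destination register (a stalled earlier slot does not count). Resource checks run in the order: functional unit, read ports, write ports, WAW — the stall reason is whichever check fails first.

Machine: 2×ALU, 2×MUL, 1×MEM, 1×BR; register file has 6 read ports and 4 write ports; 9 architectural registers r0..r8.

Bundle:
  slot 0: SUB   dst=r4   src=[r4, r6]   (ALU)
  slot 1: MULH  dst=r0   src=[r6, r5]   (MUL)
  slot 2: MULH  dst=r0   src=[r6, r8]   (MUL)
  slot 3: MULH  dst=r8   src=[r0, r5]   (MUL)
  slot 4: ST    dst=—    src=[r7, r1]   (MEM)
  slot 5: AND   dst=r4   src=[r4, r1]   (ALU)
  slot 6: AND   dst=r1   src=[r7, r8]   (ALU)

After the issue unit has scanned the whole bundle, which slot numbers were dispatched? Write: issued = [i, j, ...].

issued = [0, 1, 3]

slot 0 (ALU): ISSUE — free A1,Mu2,Ld1,B1 rp4 wp3
slot 1 (MUL): ISSUE — free A1,Mu1,Ld1,B1 rp2 wp2
slot 2 (MUL): stall WAW — free A1,Mu1,Ld1,B1 rp2 wp2
slot 3 (MUL): ISSUE — free A1,Mu0,Ld1,B1 rp0 wp1
slot 4 (MEM): stall RD_PORT — free A1,Mu0,Ld1,B1 rp0 wp1
slot 5 (ALU): stall RD_PORT — free A1,Mu0,Ld1,B1 rp0 wp1
slot 6 (ALU): stall RD_PORT — free A1,Mu0,Ld1,B1 rp0 wp1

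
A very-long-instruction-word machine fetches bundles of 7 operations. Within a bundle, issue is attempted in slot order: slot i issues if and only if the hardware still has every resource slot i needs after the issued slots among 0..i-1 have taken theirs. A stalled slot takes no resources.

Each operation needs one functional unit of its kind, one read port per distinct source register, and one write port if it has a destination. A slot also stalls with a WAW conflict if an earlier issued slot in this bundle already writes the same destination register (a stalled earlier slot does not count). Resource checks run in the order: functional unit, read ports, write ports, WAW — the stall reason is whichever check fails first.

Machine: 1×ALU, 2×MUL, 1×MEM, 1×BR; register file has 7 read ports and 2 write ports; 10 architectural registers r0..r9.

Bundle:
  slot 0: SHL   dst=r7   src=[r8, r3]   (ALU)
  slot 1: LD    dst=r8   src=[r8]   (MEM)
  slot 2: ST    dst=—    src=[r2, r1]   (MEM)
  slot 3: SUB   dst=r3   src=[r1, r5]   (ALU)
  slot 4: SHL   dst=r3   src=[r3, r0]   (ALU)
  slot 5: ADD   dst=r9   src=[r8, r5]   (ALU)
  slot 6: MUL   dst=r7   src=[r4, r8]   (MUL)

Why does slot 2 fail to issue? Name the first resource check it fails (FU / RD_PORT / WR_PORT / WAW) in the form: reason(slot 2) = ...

  0. ALU→r7 ⇒ go  {0A/2Mu/1Ld/1B | 5r 1w}
  1. MEM→r8 ⇒ go  {0A/2Mu/0Ld/1B | 4r 0w}
  2. MEM ⇒ no(FU)  {0A/2Mu/0Ld/1B | 4r 0w}
  3. ALU→r3 ⇒ no(FU)  {0A/2Mu/0Ld/1B | 4r 0w}
  4. ALU→r3 ⇒ no(FU)  {0A/2Mu/0Ld/1B | 4r 0w}
  5. ALU→r9 ⇒ no(FU)  {0A/2Mu/0Ld/1B | 4r 0w}
  6. MUL→r7 ⇒ no(WR_PORT)  {0A/2Mu/0Ld/1B | 4r 0w}

reason(slot 2) = FU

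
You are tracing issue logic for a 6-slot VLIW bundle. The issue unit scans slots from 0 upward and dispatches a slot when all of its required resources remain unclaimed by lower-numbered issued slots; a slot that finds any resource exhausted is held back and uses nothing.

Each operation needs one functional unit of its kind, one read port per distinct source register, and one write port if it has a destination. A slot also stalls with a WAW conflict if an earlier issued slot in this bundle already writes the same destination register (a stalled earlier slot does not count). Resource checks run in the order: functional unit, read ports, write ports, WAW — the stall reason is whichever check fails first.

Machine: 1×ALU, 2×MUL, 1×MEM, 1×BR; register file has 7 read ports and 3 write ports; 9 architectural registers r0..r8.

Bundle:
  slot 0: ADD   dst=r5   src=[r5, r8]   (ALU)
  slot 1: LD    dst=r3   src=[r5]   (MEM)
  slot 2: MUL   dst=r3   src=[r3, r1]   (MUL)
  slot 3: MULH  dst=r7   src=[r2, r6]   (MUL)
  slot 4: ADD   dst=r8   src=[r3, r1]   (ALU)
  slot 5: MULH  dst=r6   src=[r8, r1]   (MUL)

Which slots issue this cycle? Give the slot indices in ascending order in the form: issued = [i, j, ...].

issued = [0, 1, 3]

(0) want 1×ALU +2rd +1wr — yes → AL0|MU2|ME1|BR1|rd5|wr2
(1) want 1×MEM +1rd +1wr — yes → AL0|MU2|ME0|BR1|rd4|wr1
(2) want 1×MUL +2rd +1wr — WAW → AL0|MU2|ME0|BR1|rd4|wr1
(3) want 1×MUL +2rd +1wr — yes → AL0|MU1|ME0|BR1|rd2|wr0
(4) want 1×ALU +2rd +1wr — FU → AL0|MU1|ME0|BR1|rd2|wr0
(5) want 1×MUL +2rd +1wr — WR_PORT → AL0|MU1|ME0|BR1|rd2|wr0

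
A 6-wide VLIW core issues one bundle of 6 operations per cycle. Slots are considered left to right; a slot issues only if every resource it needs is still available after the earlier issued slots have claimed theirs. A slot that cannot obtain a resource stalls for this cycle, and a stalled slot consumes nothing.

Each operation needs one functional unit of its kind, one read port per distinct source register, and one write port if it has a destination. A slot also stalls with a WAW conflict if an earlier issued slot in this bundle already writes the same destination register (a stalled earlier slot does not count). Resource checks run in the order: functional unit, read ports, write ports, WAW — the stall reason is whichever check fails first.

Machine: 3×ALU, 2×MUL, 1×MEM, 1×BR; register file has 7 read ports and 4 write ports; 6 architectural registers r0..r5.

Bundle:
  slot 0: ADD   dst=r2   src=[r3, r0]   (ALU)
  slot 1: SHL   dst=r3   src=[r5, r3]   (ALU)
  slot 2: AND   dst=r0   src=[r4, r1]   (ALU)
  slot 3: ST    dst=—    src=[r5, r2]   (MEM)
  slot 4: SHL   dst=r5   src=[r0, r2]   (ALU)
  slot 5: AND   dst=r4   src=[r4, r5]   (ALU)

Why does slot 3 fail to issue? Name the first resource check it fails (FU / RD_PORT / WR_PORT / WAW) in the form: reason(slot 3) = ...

#0 ALU src=r3,r0 dispatched  <A:2 Mu:2 Ld:1 B:1 rd:5 wr:3>
#1 ALU src=r5,r3 dispatched  <A:1 Mu:2 Ld:1 B:1 rd:3 wr:2>
#2 ALU src=r4,r1 dispatched  <A:0 Mu:2 Ld:1 B:1 rd:1 wr:1>
#3 MEM src=r5,r2 held:RD_PORT  <A:0 Mu:2 Ld:1 B:1 rd:1 wr:1>
#4 ALU src=r0,r2 held:FU  <A:0 Mu:2 Ld:1 B:1 rd:1 wr:1>
#5 ALU src=r4,r5 held:FU  <A:0 Mu:2 Ld:1 B:1 rd:1 wr:1>

reason(slot 3) = RD_PORT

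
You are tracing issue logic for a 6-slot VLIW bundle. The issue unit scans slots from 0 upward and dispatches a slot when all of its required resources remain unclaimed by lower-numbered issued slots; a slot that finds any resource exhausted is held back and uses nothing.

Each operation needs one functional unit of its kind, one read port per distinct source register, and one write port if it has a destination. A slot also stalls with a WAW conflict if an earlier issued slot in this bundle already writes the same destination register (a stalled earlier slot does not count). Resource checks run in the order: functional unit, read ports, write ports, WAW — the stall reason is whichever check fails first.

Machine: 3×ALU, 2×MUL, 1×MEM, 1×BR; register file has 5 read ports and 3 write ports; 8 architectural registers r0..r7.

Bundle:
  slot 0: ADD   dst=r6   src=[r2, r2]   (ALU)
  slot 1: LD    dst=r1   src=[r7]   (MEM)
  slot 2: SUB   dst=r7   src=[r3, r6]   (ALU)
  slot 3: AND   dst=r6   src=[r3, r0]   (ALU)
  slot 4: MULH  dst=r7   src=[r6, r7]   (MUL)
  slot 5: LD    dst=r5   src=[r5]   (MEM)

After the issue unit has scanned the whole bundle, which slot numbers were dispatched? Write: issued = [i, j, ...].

  0. ALU→r6 ⇒ go  {2A/2Mu/1Ld/1B | 4r 2w}
  1. MEM→r1 ⇒ go  {2A/2Mu/0Ld/1B | 3r 1w}
  2. ALU→r7 ⇒ go  {1A/2Mu/0Ld/1B | 1r 0w}
  3. ALU→r6 ⇒ no(RD_PORT)  {1A/2Mu/0Ld/1B | 1r 0w}
  4. MUL→r7 ⇒ no(RD_PORT)  {1A/2Mu/0Ld/1B | 1r 0w}
  5. MEM→r5 ⇒ no(FU)  {1A/2Mu/0Ld/1B | 1r 0w}

issued = [0, 1, 2]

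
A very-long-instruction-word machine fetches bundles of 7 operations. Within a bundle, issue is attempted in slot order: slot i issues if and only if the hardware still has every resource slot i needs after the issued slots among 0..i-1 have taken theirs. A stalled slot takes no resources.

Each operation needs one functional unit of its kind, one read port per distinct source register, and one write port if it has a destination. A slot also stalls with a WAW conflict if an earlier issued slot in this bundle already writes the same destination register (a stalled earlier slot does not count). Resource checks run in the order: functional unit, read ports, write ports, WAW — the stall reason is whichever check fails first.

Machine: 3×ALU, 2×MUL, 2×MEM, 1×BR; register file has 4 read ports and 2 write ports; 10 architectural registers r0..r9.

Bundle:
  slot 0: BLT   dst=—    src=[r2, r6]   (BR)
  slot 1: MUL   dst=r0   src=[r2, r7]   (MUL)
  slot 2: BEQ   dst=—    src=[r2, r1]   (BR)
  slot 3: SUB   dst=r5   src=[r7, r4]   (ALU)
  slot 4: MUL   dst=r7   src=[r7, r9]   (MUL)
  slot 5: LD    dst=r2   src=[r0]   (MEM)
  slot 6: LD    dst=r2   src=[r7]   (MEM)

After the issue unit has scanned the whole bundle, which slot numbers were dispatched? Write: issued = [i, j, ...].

(0) want 1×BR +2rd +0wr — yes → AL3|MU2|ME2|BR0|rd2|wr2
(1) want 1×MUL +2rd +1wr — yes → AL3|MU1|ME2|BR0|rd0|wr1
(2) want 1×BR +2rd +0wr — FU → AL3|MU1|ME2|BR0|rd0|wr1
(3) want 1×ALU +2rd +1wr — RD_PORT → AL3|MU1|ME2|BR0|rd0|wr1
(4) want 1×MUL +2rd +1wr — RD_PORT → AL3|MU1|ME2|BR0|rd0|wr1
(5) want 1×MEM +1rd +1wr — RD_PORT → AL3|MU1|ME2|BR0|rd0|wr1
(6) want 1×MEM +1rd +1wr — RD_PORT → AL3|MU1|ME2|BR0|rd0|wr1

issued = [0, 1]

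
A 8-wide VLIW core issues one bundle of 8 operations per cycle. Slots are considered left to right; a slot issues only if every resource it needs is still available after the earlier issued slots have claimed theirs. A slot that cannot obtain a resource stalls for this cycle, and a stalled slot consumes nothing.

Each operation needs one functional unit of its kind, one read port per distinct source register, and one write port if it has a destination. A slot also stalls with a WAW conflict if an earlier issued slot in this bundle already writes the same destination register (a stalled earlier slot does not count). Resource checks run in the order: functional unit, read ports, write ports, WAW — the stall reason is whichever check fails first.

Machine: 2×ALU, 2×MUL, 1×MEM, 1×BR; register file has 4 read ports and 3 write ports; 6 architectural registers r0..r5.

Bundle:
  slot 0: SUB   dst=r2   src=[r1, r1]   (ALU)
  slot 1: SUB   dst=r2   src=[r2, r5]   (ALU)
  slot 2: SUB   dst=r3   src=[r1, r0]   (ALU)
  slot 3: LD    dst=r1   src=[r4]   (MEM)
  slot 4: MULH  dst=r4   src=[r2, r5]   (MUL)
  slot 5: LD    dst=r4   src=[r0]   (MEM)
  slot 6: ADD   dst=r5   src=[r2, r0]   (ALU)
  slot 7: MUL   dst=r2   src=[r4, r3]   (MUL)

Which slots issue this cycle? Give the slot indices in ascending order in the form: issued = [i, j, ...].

issued = [0, 2, 3]

(0) want 1×ALU +1rd +1wr — yes → AL1|MU2|ME1|BR1|rd3|wr2
(1) want 1×ALU +2rd +1wr — WAW → AL1|MU2|ME1|BR1|rd3|wr2
(2) want 1×ALU +2rd +1wr — yes → AL0|MU2|ME1|BR1|rd1|wr1
(3) want 1×MEM +1rd +1wr — yes → AL0|MU2|ME0|BR1|rd0|wr0
(4) want 1×MUL +2rd +1wr — RD_PORT → AL0|MU2|ME0|BR1|rd0|wr0
(5) want 1×MEM +1rd +1wr — FU → AL0|MU2|ME0|BR1|rd0|wr0
(6) want 1×ALU +2rd +1wr — FU → AL0|MU2|ME0|BR1|rd0|wr0
(7) want 1×MUL +2rd +1wr — RD_PORT → AL0|MU2|ME0|BR1|rd0|wr0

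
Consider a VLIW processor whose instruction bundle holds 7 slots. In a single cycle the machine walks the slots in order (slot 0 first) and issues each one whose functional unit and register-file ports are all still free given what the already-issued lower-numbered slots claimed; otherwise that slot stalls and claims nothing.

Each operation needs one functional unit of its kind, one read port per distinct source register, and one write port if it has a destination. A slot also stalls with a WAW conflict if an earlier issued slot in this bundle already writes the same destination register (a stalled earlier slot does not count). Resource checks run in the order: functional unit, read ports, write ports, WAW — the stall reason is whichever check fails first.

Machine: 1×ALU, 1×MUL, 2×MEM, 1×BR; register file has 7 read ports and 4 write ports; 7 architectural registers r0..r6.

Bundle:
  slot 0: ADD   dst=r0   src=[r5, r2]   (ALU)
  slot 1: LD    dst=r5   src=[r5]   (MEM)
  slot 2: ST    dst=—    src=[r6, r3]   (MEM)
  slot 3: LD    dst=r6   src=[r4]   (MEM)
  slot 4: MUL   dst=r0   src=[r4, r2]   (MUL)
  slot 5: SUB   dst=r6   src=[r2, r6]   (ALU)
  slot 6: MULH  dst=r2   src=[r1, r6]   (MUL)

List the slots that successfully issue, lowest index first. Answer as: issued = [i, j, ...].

issued = [0, 1, 2, 6]

[0] ALU needs rd=2 wr=1: ok; after: ALU=0 MUL=1 MEM=2 BR=1, R=5, W=3
[1] MEM needs rd=1 wr=1: ok; after: ALU=0 MUL=1 MEM=1 BR=1, R=4, W=2
[2] MEM needs rd=2 wr=0: ok; after: ALU=0 MUL=1 MEM=0 BR=1, R=2, W=2
[3] MEM needs rd=1 wr=1: FU; after: ALU=0 MUL=1 MEM=0 BR=1, R=2, W=2
[4] MUL needs rd=2 wr=1: WAW; after: ALU=0 MUL=1 MEM=0 BR=1, R=2, W=2
[5] ALU needs rd=2 wr=1: FU; after: ALU=0 MUL=1 MEM=0 BR=1, R=2, W=2
[6] MUL needs rd=2 wr=1: ok; after: ALU=0 MUL=0 MEM=0 BR=1, R=0, W=1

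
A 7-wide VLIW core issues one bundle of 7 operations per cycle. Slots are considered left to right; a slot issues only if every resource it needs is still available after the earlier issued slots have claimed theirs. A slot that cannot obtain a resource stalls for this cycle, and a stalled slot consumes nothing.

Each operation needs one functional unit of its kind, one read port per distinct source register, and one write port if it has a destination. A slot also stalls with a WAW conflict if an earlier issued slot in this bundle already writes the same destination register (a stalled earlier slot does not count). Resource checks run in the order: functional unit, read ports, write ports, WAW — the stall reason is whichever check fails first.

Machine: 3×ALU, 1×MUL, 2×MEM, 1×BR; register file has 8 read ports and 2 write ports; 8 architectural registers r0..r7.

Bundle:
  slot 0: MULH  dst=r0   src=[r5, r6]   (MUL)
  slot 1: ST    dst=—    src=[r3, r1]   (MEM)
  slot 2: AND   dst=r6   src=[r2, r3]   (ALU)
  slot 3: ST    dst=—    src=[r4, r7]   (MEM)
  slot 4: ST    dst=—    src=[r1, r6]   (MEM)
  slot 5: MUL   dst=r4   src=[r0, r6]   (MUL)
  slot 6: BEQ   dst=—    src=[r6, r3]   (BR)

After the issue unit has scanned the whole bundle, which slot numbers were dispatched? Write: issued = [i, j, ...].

[0] MUL needs rd=2 wr=1: ok; after: ALU=3 MUL=0 MEM=2 BR=1, R=6, W=1
[1] MEM needs rd=2 wr=0: ok; after: ALU=3 MUL=0 MEM=1 BR=1, R=4, W=1
[2] ALU needs rd=2 wr=1: ok; after: ALU=2 MUL=0 MEM=1 BR=1, R=2, W=0
[3] MEM needs rd=2 wr=0: ok; after: ALU=2 MUL=0 MEM=0 BR=1, R=0, W=0
[4] MEM needs rd=2 wr=0: FU; after: ALU=2 MUL=0 MEM=0 BR=1, R=0, W=0
[5] MUL needs rd=2 wr=1: FU; after: ALU=2 MUL=0 MEM=0 BR=1, R=0, W=0
[6] BR needs rd=2 wr=0: RD_PORT; after: ALU=2 MUL=0 MEM=0 BR=1, R=0, W=0

issued = [0, 1, 2, 3]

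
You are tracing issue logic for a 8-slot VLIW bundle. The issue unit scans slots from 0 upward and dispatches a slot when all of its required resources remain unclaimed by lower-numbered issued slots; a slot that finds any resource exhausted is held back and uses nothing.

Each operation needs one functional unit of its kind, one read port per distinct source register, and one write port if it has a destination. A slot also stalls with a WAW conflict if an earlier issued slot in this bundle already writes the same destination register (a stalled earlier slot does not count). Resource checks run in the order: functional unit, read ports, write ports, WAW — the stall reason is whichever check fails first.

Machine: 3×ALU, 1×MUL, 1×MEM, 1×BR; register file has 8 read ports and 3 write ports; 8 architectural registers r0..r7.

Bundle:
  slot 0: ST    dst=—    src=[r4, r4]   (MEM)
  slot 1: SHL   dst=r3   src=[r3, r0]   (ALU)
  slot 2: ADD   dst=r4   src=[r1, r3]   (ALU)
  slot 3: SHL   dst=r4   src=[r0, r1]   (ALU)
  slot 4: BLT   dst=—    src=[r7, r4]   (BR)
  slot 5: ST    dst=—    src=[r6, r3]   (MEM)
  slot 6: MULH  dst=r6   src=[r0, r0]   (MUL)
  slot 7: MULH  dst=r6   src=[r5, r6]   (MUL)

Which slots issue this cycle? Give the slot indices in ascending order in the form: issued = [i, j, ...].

[0] MEM needs rd=1 wr=0: ok; after: ALU=3 MUL=1 MEM=0 BR=1, R=7, W=3
[1] ALU needs rd=2 wr=1: ok; after: ALU=2 MUL=1 MEM=0 BR=1, R=5, W=2
[2] ALU needs rd=2 wr=1: ok; after: ALU=1 MUL=1 MEM=0 BR=1, R=3, W=1
[3] ALU needs rd=2 wr=1: WAW; after: ALU=1 MUL=1 MEM=0 BR=1, R=3, W=1
[4] BR needs rd=2 wr=0: ok; after: ALU=1 MUL=1 MEM=0 BR=0, R=1, W=1
[5] MEM needs rd=2 wr=0: FU; after: ALU=1 MUL=1 MEM=0 BR=0, R=1, W=1
[6] MUL needs rd=1 wr=1: ok; after: ALU=1 MUL=0 MEM=0 BR=0, R=0, W=0
[7] MUL needs rd=2 wr=1: FU; after: ALU=1 MUL=0 MEM=0 BR=0, R=0, W=0

issued = [0, 1, 2, 4, 6]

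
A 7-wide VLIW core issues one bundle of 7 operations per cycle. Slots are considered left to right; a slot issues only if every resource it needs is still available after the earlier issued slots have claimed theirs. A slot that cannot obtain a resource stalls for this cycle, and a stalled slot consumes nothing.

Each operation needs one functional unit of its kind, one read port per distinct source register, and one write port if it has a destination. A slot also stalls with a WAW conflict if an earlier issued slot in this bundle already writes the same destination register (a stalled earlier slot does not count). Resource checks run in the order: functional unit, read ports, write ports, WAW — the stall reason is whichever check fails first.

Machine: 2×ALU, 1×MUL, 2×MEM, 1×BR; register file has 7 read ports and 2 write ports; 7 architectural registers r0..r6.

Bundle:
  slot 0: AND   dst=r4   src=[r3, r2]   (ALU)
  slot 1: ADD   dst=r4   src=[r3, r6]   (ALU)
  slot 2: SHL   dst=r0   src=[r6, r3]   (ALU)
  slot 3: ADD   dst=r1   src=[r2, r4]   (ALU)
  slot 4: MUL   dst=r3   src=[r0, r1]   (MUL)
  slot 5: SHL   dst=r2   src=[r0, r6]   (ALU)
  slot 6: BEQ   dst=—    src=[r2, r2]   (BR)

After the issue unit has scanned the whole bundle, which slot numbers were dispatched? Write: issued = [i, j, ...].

[0] ALU needs rd=2 wr=1: ok; after: ALU=1 MUL=1 MEM=2 BR=1, R=5, W=1
[1] ALU needs rd=2 wr=1: WAW; after: ALU=1 MUL=1 MEM=2 BR=1, R=5, W=1
[2] ALU needs rd=2 wr=1: ok; after: ALU=0 MUL=1 MEM=2 BR=1, R=3, W=0
[3] ALU needs rd=2 wr=1: FU; after: ALU=0 MUL=1 MEM=2 BR=1, R=3, W=0
[4] MUL needs rd=2 wr=1: WR_PORT; after: ALU=0 MUL=1 MEM=2 BR=1, R=3, W=0
[5] ALU needs rd=2 wr=1: FU; after: ALU=0 MUL=1 MEM=2 BR=1, R=3, W=0
[6] BR needs rd=1 wr=0: ok; after: ALU=0 MUL=1 MEM=2 BR=0, R=2, W=0

issued = [0, 2, 6]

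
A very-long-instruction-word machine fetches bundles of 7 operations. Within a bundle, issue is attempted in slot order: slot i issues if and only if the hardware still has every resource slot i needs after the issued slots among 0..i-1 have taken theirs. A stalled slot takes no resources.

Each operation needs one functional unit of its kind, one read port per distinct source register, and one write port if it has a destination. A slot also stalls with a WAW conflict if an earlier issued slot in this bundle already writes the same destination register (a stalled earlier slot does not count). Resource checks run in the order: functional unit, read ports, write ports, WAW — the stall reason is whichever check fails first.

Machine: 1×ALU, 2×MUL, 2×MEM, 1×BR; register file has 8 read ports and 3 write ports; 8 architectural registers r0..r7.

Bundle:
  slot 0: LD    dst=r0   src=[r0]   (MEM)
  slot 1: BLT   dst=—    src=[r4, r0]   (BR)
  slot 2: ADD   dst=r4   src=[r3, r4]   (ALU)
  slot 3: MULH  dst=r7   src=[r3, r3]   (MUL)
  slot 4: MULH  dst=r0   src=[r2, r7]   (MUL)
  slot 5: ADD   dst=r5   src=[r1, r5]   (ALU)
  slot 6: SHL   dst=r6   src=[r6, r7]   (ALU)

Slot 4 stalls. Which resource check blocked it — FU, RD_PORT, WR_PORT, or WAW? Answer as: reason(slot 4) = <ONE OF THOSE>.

  0. MEM→r0 ⇒ go  {1A/2Mu/1Ld/1B | 7r 2w}
  1. BR ⇒ go  {1A/2Mu/1Ld/0B | 5r 2w}
  2. ALU→r4 ⇒ go  {0A/2Mu/1Ld/0B | 3r 1w}
  3. MUL→r7 ⇒ go  {0A/1Mu/1Ld/0B | 2r 0w}
  4. MUL→r0 ⇒ no(WR_PORT)  {0A/1Mu/1Ld/0B | 2r 0w}
  5. ALU→r5 ⇒ no(FU)  {0A/1Mu/1Ld/0B | 2r 0w}
  6. ALU→r6 ⇒ no(FU)  {0A/1Mu/1Ld/0B | 2r 0w}

reason(slot 4) = WR_PORT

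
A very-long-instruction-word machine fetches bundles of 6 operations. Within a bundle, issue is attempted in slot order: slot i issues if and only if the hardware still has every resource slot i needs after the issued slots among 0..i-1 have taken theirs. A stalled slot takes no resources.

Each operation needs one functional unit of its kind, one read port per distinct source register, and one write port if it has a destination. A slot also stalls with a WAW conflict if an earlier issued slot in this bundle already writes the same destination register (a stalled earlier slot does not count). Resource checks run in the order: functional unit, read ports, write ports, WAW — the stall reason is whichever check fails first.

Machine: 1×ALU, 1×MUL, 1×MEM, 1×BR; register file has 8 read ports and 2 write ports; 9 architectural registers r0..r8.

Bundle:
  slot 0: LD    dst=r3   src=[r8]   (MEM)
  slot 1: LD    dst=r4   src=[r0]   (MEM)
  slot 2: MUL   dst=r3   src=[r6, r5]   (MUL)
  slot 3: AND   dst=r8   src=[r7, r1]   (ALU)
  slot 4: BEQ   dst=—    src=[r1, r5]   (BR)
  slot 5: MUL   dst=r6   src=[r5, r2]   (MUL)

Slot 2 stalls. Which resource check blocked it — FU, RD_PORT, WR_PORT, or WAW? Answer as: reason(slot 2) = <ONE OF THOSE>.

  0. MEM→r3 ⇒ go  {1A/1Mu/0Ld/1B | 7r 1w}
  1. MEM→r4 ⇒ no(FU)  {1A/1Mu/0Ld/1B | 7r 1w}
  2. MUL→r3 ⇒ no(WAW)  {1A/1Mu/0Ld/1B | 7r 1w}
  3. ALU→r8 ⇒ go  {0A/1Mu/0Ld/1B | 5r 0w}
  4. BR ⇒ go  {0A/1Mu/0Ld/0B | 3r 0w}
  5. MUL→r6 ⇒ no(WR_PORT)  {0A/1Mu/0Ld/0B | 3r 0w}

reason(slot 2) = WAW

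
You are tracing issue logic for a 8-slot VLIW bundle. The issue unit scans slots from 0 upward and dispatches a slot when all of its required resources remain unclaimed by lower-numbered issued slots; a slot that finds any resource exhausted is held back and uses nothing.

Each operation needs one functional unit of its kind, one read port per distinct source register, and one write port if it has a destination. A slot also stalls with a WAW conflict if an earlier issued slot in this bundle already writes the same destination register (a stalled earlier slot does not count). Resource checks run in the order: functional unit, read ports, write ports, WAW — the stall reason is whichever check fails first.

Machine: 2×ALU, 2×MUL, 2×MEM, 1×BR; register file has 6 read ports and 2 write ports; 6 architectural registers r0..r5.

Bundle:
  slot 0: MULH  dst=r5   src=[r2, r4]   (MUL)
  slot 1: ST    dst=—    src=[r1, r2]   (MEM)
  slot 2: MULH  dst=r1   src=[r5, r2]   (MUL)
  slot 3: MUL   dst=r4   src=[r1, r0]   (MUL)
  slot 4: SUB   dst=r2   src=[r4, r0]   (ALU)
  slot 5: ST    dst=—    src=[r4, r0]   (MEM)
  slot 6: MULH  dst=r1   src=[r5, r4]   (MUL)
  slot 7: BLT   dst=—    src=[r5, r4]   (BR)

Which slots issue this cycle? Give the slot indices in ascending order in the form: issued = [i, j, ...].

issued = [0, 1, 2]

#0 MUL src=r2,r4 dispatched  <A:2 Mu:1 Ld:2 B:1 rd:4 wr:1>
#1 MEM src=r1,r2 dispatched  <A:2 Mu:1 Ld:1 B:1 rd:2 wr:1>
#2 MUL src=r5,r2 dispatched  <A:2 Mu:0 Ld:1 B:1 rd:0 wr:0>
#3 MUL src=r1,r0 held:FU  <A:2 Mu:0 Ld:1 B:1 rd:0 wr:0>
#4 ALU src=r4,r0 held:RD_PORT  <A:2 Mu:0 Ld:1 B:1 rd:0 wr:0>
#5 MEM src=r4,r0 held:RD_PORT  <A:2 Mu:0 Ld:1 B:1 rd:0 wr:0>
#6 MUL src=r5,r4 held:FU  <A:2 Mu:0 Ld:1 B:1 rd:0 wr:0>
#7 BR src=r5,r4 held:RD_PORT  <A:2 Mu:0 Ld:1 B:1 rd:0 wr:0>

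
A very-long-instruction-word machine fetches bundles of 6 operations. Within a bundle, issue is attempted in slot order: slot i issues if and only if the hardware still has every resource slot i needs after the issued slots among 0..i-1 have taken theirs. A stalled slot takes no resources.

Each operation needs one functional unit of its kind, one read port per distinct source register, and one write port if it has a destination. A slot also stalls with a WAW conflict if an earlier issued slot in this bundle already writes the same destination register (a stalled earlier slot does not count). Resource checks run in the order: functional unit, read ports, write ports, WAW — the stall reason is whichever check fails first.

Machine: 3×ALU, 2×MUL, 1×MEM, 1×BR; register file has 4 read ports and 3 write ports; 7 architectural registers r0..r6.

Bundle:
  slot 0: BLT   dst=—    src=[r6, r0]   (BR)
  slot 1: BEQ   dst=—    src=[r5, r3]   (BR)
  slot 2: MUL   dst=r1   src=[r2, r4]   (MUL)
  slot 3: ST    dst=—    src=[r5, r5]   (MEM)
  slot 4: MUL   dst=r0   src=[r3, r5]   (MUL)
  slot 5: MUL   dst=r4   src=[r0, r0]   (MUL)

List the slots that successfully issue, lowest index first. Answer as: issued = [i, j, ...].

slot 0 (BR): ISSUE — free A3,Mu2,Ld1,B0 rp2 wp3
slot 1 (BR): stall FU — free A3,Mu2,Ld1,B0 rp2 wp3
slot 2 (MUL): ISSUE — free A3,Mu1,Ld1,B0 rp0 wp2
slot 3 (MEM): stall RD_PORT — free A3,Mu1,Ld1,B0 rp0 wp2
slot 4 (MUL): stall RD_PORT — free A3,Mu1,Ld1,B0 rp0 wp2
slot 5 (MUL): stall RD_PORT — free A3,Mu1,Ld1,B0 rp0 wp2

issued = [0, 2]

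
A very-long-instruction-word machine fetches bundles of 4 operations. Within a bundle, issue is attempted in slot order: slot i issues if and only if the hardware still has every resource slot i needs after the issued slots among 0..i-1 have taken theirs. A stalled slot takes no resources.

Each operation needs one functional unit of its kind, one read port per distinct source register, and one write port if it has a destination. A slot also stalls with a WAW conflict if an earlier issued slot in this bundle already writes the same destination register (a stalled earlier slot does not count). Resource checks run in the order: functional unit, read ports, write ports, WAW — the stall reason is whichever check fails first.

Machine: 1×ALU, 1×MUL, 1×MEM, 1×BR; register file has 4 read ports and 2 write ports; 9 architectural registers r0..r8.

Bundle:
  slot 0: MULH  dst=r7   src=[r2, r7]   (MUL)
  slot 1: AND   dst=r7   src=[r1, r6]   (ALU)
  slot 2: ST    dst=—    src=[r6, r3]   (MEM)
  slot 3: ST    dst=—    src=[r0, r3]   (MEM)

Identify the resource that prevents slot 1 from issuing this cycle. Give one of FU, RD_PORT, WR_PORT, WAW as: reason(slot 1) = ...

slot 0 (MUL): ISSUE — free A1,Mu0,Ld1,B1 rp2 wp1
slot 1 (ALU): stall WAW — free A1,Mu0,Ld1,B1 rp2 wp1
slot 2 (MEM): ISSUE — free A1,Mu0,Ld0,B1 rp0 wp1
slot 3 (MEM): stall FU — free A1,Mu0,Ld0,B1 rp0 wp1

reason(slot 1) = WAW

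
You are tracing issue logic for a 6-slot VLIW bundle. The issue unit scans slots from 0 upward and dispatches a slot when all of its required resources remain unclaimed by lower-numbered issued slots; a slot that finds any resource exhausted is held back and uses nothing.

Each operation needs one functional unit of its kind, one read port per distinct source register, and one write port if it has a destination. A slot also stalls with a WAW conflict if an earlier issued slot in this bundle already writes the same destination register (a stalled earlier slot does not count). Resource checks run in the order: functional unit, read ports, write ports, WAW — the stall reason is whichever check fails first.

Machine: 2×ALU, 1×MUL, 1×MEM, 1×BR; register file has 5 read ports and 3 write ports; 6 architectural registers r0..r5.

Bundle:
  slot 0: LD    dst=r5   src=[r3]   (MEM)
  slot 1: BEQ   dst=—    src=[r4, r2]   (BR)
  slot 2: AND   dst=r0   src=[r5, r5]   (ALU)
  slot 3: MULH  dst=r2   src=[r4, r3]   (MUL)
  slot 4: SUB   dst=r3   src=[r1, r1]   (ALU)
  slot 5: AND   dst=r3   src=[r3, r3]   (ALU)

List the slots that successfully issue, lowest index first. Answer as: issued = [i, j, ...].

(0) want 1×MEM +1rd +1wr — yes → AL2|MU1|ME0|BR1|rd4|wr2
(1) want 1×BR +2rd +0wr — yes → AL2|MU1|ME0|BR0|rd2|wr2
(2) want 1×ALU +1rd +1wr — yes → AL1|MU1|ME0|BR0|rd1|wr1
(3) want 1×MUL +2rd +1wr — RD_PORT → AL1|MU1|ME0|BR0|rd1|wr1
(4) want 1×ALU +1rd +1wr — yes → AL0|MU1|ME0|BR0|rd0|wr0
(5) want 1×ALU +1rd +1wr — FU → AL0|MU1|ME0|BR0|rd0|wr0

issued = [0, 1, 2, 4]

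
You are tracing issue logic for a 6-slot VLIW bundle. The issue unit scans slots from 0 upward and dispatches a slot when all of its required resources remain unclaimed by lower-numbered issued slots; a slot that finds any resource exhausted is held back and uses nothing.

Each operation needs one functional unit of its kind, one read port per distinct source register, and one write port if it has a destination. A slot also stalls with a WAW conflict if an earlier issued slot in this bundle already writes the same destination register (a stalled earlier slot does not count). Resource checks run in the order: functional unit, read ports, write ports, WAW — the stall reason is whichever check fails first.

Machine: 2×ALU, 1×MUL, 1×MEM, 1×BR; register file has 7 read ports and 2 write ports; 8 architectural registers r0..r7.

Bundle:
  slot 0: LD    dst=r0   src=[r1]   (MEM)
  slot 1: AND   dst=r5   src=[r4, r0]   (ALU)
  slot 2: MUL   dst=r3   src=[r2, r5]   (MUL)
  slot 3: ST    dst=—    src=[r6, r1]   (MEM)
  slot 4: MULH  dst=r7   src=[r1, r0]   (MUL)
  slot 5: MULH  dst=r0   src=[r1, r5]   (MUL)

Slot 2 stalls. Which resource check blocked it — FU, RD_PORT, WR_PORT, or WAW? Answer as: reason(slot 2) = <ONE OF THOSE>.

(0) want 1×MEM +1rd +1wr — yes → AL2|MU1|ME0|BR1|rd6|wr1
(1) want 1×ALU +2rd +1wr — yes → AL1|MU1|ME0|BR1|rd4|wr0
(2) want 1×MUL +2rd +1wr — WR_PORT → AL1|MU1|ME0|BR1|rd4|wr0
(3) want 1×MEM +2rd +0wr — FU → AL1|MU1|ME0|BR1|rd4|wr0
(4) want 1×MUL +2rd +1wr — WR_PORT → AL1|MU1|ME0|BR1|rd4|wr0
(5) want 1×MUL +2rd +1wr — WR_PORT → AL1|MU1|ME0|BR1|rd4|wr0

reason(slot 2) = WR_PORT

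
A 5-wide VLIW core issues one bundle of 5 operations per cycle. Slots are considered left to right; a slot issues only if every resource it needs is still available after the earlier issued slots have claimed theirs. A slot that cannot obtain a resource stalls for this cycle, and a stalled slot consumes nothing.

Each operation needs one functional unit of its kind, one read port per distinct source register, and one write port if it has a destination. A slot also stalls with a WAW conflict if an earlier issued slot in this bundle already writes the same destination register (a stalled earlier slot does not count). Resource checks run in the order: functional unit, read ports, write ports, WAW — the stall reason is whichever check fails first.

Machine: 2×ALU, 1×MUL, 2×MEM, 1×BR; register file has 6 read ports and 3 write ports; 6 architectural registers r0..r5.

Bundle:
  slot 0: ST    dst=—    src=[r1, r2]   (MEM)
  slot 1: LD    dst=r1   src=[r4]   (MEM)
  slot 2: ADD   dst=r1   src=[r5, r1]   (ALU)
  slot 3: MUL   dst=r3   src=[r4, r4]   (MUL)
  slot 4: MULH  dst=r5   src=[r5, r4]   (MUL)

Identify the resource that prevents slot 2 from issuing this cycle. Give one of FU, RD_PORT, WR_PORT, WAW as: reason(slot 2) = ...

reason(slot 2) = WAW

#0 MEM src=r1,r2 dispatched  <A:2 Mu:1 Ld:1 B:1 rd:4 wr:3>
#1 MEM src=r4 dispatched  <A:2 Mu:1 Ld:0 B:1 rd:3 wr:2>
#2 ALU src=r5,r1 held:WAW  <A:2 Mu:1 Ld:0 B:1 rd:3 wr:2>
#3 MUL src=r4,r4 dispatched  <A:2 Mu:0 Ld:0 B:1 rd:2 wr:1>
#4 MUL src=r5,r4 held:FU  <A:2 Mu:0 Ld:0 B:1 rd:2 wr:1>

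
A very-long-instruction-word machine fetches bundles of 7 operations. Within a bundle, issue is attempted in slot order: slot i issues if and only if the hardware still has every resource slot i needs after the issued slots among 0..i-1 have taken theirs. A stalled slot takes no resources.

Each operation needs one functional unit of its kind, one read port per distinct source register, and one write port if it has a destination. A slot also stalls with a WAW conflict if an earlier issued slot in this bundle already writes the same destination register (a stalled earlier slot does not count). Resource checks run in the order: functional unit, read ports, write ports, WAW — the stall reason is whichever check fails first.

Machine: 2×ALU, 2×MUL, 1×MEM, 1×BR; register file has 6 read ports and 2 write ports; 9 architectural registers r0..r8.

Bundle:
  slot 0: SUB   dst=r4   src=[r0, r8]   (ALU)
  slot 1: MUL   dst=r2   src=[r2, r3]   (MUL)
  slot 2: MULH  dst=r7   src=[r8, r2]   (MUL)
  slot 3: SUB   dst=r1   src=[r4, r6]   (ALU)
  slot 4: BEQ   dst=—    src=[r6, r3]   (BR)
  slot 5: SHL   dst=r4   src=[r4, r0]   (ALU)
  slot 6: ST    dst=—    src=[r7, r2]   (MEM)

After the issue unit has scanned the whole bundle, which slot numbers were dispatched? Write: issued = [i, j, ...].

#0 ALU src=r0,r8 dispatched  <A:1 Mu:2 Ld:1 B:1 rd:4 wr:1>
#1 MUL src=r2,r3 dispatched  <A:1 Mu:1 Ld:1 B:1 rd:2 wr:0>
#2 MUL src=r8,r2 held:WR_PORT  <A:1 Mu:1 Ld:1 B:1 rd:2 wr:0>
#3 ALU src=r4,r6 held:WR_PORT  <A:1 Mu:1 Ld:1 B:1 rd:2 wr:0>
#4 BR src=r6,r3 dispatched  <A:1 Mu:1 Ld:1 B:0 rd:0 wr:0>
#5 ALU src=r4,r0 held:RD_PORT  <A:1 Mu:1 Ld:1 B:0 rd:0 wr:0>
#6 MEM src=r7,r2 held:RD_PORT  <A:1 Mu:1 Ld:1 B:0 rd:0 wr:0>

issued = [0, 1, 4]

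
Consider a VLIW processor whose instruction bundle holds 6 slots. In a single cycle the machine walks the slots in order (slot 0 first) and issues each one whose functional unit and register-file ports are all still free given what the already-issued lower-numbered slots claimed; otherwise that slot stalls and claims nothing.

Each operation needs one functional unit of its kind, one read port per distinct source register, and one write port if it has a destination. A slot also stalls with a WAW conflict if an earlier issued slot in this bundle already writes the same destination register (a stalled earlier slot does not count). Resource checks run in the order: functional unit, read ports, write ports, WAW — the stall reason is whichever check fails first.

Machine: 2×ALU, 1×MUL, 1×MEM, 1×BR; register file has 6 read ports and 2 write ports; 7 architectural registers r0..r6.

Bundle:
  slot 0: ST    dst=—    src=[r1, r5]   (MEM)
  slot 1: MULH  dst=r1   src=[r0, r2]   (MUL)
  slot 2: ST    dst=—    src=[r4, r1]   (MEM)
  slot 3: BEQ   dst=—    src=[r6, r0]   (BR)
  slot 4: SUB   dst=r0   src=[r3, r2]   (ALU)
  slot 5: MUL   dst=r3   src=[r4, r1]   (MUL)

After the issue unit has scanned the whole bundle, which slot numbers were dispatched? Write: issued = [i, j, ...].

issued = [0, 1, 3]

slot 0 (MEM): ISSUE — free A2,Mu1,Ld0,B1 rp4 wp2
slot 1 (MUL): ISSUE — free A2,Mu0,Ld0,B1 rp2 wp1
slot 2 (MEM): stall FU — free A2,Mu0,Ld0,B1 rp2 wp1
slot 3 (BR): ISSUE — free A2,Mu0,Ld0,B0 rp0 wp1
slot 4 (ALU): stall RD_PORT — free A2,Mu0,Ld0,B0 rp0 wp1
slot 5 (MUL): stall FU — free A2,Mu0,Ld0,B0 rp0 wp1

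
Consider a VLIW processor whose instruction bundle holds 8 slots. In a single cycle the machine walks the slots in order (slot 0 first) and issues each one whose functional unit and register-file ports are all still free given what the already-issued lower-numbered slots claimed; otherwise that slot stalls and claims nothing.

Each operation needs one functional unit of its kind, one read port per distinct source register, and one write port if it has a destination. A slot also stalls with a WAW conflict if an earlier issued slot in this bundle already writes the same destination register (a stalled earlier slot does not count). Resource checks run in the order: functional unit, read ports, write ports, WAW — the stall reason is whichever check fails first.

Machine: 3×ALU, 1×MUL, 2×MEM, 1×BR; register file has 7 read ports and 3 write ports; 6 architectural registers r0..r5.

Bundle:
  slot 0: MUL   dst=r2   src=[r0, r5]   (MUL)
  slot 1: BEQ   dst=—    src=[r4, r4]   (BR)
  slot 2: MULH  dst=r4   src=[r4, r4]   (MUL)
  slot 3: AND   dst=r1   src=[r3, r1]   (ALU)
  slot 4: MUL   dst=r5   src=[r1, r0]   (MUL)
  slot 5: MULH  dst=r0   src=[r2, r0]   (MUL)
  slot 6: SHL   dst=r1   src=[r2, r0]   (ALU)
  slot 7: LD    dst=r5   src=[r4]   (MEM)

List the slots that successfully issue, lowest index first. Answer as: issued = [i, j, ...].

issued = [0, 1, 3, 7]

slot 0 (MUL): ISSUE — free A3,Mu0,Ld2,B1 rp5 wp2
slot 1 (BR): ISSUE — free A3,Mu0,Ld2,B0 rp4 wp2
slot 2 (MUL): stall FU — free A3,Mu0,Ld2,B0 rp4 wp2
slot 3 (ALU): ISSUE — free A2,Mu0,Ld2,B0 rp2 wp1
slot 4 (MUL): stall FU — free A2,Mu0,Ld2,B0 rp2 wp1
slot 5 (MUL): stall FU — free A2,Mu0,Ld2,B0 rp2 wp1
slot 6 (ALU): stall WAW — free A2,Mu0,Ld2,B0 rp2 wp1
slot 7 (MEM): ISSUE — free A2,Mu0,Ld1,B0 rp1 wp0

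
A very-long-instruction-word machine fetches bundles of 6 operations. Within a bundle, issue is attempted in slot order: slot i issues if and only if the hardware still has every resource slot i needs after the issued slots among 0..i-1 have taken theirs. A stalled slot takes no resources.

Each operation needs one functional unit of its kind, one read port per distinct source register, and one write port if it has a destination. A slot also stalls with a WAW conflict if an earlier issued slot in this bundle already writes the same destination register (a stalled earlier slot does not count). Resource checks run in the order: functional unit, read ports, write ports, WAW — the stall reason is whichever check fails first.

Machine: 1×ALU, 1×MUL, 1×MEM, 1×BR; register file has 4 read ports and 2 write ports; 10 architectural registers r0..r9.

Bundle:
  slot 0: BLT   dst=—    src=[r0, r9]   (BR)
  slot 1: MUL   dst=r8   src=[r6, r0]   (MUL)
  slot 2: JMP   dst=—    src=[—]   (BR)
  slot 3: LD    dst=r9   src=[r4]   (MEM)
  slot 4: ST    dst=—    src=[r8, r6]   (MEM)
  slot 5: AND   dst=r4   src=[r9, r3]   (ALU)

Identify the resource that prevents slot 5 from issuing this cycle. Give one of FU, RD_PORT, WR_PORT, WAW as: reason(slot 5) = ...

slot 0 (BR): ISSUE — free A1,Mu1,Ld1,B0 rp2 wp2
slot 1 (MUL): ISSUE — free A1,Mu0,Ld1,B0 rp0 wp1
slot 2 (BR): stall FU — free A1,Mu0,Ld1,B0 rp0 wp1
slot 3 (MEM): stall RD_PORT — free A1,Mu0,Ld1,B0 rp0 wp1
slot 4 (MEM): stall RD_PORT — free A1,Mu0,Ld1,B0 rp0 wp1
slot 5 (ALU): stall RD_PORT — free A1,Mu0,Ld1,B0 rp0 wp1

reason(slot 5) = RD_PORT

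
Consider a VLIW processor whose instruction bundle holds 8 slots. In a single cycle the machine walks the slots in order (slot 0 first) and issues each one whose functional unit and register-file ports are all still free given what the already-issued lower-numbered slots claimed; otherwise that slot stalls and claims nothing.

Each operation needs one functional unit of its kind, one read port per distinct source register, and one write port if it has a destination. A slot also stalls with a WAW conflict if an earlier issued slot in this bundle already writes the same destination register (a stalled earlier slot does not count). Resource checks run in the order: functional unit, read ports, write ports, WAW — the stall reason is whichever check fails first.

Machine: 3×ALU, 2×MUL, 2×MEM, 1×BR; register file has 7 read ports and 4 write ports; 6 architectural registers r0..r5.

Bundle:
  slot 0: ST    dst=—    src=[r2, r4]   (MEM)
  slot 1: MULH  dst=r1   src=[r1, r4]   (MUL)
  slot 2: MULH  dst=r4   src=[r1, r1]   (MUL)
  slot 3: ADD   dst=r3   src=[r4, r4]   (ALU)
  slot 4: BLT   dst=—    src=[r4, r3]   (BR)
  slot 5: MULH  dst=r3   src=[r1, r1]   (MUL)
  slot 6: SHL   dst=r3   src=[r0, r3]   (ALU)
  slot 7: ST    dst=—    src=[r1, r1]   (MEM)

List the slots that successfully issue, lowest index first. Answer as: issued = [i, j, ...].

issued = [0, 1, 2, 3, 7]

(0) want 1×MEM +2rd +0wr — yes → AL3|MU2|ME1|BR1|rd5|wr4
(1) want 1×MUL +2rd +1wr — yes → AL3|MU1|ME1|BR1|rd3|wr3
(2) want 1×MUL +1rd +1wr — yes → AL3|MU0|ME1|BR1|rd2|wr2
(3) want 1×ALU +1rd +1wr — yes → AL2|MU0|ME1|BR1|rd1|wr1
(4) want 1×BR +2rd +0wr — RD_PORT → AL2|MU0|ME1|BR1|rd1|wr1
(5) want 1×MUL +1rd +1wr — FU → AL2|MU0|ME1|BR1|rd1|wr1
(6) want 1×ALU +2rd +1wr — RD_PORT → AL2|MU0|ME1|BR1|rd1|wr1
(7) want 1×MEM +1rd +0wr — yes → AL2|MU0|ME0|BR1|rd0|wr1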